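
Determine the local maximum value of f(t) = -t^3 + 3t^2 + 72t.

f'(t) = -3t^2 + 6t + 72. Setting f'(t) = 0 gives t ∈ {-4, 6}.
Second-derivative test with f''(t) = -6t + 6: f''(-4) = 30 > 0 ⇒ local minimum; f''(6) = -30 < 0 ⇒ local maximum.
So the local maximum value is f(6) = 324.

324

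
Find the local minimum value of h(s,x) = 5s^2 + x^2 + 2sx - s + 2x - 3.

∂h/∂s = 10s + 2x - 1 = 0 and ∂h/∂x = 2s + 2x + 2 = 0, so (s, x) = (3/8, -11/8).
The Hessian has h_{ss} = 10, h_{xx} = 2, h_{sx} = 2, giving D = 16 > 0 with h_{ss} > 0, so the point is a local minimum.
h(3/8, -11/8) = -73/16.

-73/16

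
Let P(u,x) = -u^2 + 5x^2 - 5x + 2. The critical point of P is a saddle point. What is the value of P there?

3/4

∂P/∂u = -2u = 0 and ∂P/∂x = 10x - 5 = 0, so (u, x) = (0, 1/2).
The Hessian has P_{uu} = -2, P_{xx} = 10, P_{ux} = 0, giving D = -20 < 0, so the point is a saddle point.
P(0, 1/2) = 3/4.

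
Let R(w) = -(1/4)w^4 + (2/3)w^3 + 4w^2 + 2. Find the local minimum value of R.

2

R'(w) = -w^3 + 2w^2 + 8w. Setting R'(w) = 0 gives w ∈ {-2, 0, 4}.
Second-derivative test with R''(w) = -3w^2 + 4w + 8: R''(-2) = -12 < 0 ⇒ local maximum; R''(0) = 8 > 0 ⇒ local minimum; R''(4) = -24 < 0 ⇒ local maximum.
So the local minimum value is R(0) = 2.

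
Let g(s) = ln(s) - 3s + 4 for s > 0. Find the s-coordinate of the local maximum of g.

1/3

g'(s) = 1/s − 3 = 0 gives s = 1/3.
g''(s) = -1/s², which is negative for s > 0, so this is a local maximum.
g(1/3) = 1·ln(1/3) - 1 + 4 ≈ 1.9014.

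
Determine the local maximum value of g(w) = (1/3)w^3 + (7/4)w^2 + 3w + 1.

g'(w) = w^2 + (7/2)w + 3 = 0 at w = -2, -3/2.
Second-derivative test with g''(w) = 2w + 7/2: g''(-2) = -1/2 < 0 ⇒ local maximum; g''(-3/2) = 1/2 > 0 ⇒ local minimum.
Thus g has its local maximum at w = -2, with value -2/3.

-2/3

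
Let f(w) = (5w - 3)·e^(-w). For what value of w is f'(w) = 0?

By the product rule, f'(w) = (-5w + 8)·e^(-w). Since e^(-w) > 0, the only critical point is w = 8/5.
f''(8/5) has the same sign as -5 < 0, so this is a local maximum.
f(8/5) = (5)·e^(-8/5) ≈ 1.0095.

8/5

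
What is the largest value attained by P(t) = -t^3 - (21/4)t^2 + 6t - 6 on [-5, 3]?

Differentiating, P'(t) = -3t^2 - (21/2)t + 6; which vanishes at t = -4 and t = 1/2.
Evaluating at the critical points and endpoints: P(-5) = -169/4; P(-4) = -50; P(1/2) = -71/16; P(3) = -249/4.
So the maximum is P(1/2) = -71/16.

-71/16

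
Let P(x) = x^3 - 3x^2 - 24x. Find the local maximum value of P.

28

Critical points: P'(x) = 3x^2 - 6x - 24 vanishes at x = -2, 4.
Since P''(x) = 6x - 6, we get P''(-2) = -18 < 0 ⇒ local maximum; P''(4) = 18 > 0 ⇒ local minimum.
Thus P has its local maximum at x = -2, with value 28.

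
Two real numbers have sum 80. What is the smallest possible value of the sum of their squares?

3200

With a + b = 80, a^2 + b^2 = a^2 + (80 − a)^2.
The derivative 2a − 2(80 − a) = 4a − 160 vanishes at a = 40; second derivative 4 > 0, a minimum.
The minimum is 2·(40)^2 = 3200.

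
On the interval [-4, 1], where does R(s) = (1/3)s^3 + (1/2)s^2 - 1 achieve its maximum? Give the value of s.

1

R'(s) = s^2 + s, which vanishes at s = -1 and s = 0.
Compare values at every candidate in [-4, 1]: R(-4) = -43/3, R(-1) = -5/6, R(0) = -1, R(1) = -1/6.
So the maximum is R(1) = -1/6.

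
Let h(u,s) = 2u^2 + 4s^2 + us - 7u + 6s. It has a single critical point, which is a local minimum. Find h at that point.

-10

∂h/∂u = 4u + s - 7 = 0 and ∂h/∂s = u + 8s + 6 = 0, so (u, s) = (2, -1).
The Hessian has h_{uu} = 4, h_{ss} = 8, h_{us} = 1, giving D = 31 > 0 with h_{uu} > 0, so the point is a local minimum.
h(2, -1) = -10.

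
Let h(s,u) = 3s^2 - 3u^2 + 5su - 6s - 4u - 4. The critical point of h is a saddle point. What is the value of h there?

-424/61

∂h/∂s = 6s + 5u - 6 = 0 and ∂h/∂u = 5s - 6u - 4 = 0, so (s, u) = (56/61, 6/61).
The Hessian has h_{ss} = 6, h_{uu} = -6, h_{su} = 5, giving D = -61 < 0, so the point is a saddle point.
h(56/61, 6/61) = -424/61.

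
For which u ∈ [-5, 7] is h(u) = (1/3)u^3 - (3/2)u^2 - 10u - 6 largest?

The derivative is u^2 - 3u - 10, which vanishes at u = -2 and u = 5.
Evaluating at the critical points and endpoints: h(-5) = -211/6; h(-2) = 16/3; h(5) = -311/6; h(7) = -211/6.
So the maximum is h(-2) = 16/3.

-2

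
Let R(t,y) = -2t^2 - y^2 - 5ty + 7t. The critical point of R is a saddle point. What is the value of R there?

∂R/∂t = -4t - 5y + 7 = 0 and ∂R/∂y = -5t - 2y = 0, so (t, y) = (-14/17, 35/17).
The Hessian has R_{tt} = -4, R_{yy} = -2, R_{ty} = -5, giving D = -17 < 0, so the point is a saddle point.
R(-14/17, 35/17) = -49/17.

-49/17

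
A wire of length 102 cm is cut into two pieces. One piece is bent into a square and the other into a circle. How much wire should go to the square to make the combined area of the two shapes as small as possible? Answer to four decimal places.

Let x be the length used for the square. Square side x/4; circle radius (102−x)/(2π).
A(x) = (x/4)² + π·((102−x)/(2π))² = x²/16 + (102−x)²/(4π) for 0 ≤ x ≤ 102. A'(x) = x/8 − (102−x)/(2π) = 0 gives x = 4·102/(π+4) ≈ 57.1301.
A'' = 1/8 + 1/(2π) > 0, so this gives the minimum combined area; x ≈ 57.1301 cm to the square.

57.1301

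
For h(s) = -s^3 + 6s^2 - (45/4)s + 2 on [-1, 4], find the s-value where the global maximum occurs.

-1

The derivative is -3s^2 + 12s - 45/4, which vanishes at s = 3/2 and s = 5/2.
Evaluating at the critical points and endpoints: h(-1) = 81/4, h(3/2) = -19/4, h(5/2) = -17/4, h(4) = -11.
So the maximum is h(-1) = 81/4.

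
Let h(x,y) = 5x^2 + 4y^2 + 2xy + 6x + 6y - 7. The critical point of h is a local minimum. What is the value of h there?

-196/19

∂h/∂x = 10x + 2y + 6 = 0 and ∂h/∂y = 2x + 8y + 6 = 0, so (x, y) = (-9/19, -12/19).
The Hessian has h_{xx} = 10, h_{yy} = 8, h_{xy} = 2, giving D = 76 > 0 with h_{xx} > 0, so the point is a local minimum.
h(-9/19, -12/19) = -196/19.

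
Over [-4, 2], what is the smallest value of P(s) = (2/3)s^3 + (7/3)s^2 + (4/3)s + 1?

-29/3

P'(s) = 2s^2 + (14/3)s + 4/3, which vanishes at s = -2 and s = -1/3.
Candidates: P(-4) = -29/3; P(-2) = 7/3; P(-1/3) = 64/81; P(2) = 55/3.
Hence the absolute minimum is -29/3 at s = -4.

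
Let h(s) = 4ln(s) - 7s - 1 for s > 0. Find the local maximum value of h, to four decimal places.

-7.2385

h'(s) = 4/s − 7 = 0 gives s = 4/7.
h''(s) = -4/s², which is negative for s > 0, so this is a local maximum.
h(4/7) = 4·ln(4/7) - 4 - 1 ≈ -7.2385.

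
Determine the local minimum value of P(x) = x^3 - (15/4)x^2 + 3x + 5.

Critical points: P'(x) = 3x^2 - (15/2)x + 3 vanishes at x = 1/2, 2.
P''(x) = 6x - 15/2. P''(1/2) = -9/2 < 0 ⇒ local maximum; P''(2) = 9/2 > 0 ⇒ local minimum.
So the local minimum value is P(2) = 4.

4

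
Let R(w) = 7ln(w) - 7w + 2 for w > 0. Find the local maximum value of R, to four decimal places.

-5.0000

R'(w) = 7/w − 7 = 0 gives w = 1.
R''(w) = -7/w², which is negative for w > 0, so this is a local maximum.
R(1) = 7·ln(1) - 7 + 2 ≈ -5.0000.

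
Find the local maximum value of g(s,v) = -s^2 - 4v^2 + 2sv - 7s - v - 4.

∂g/∂s = -2s + 2v - 7 = 0 and ∂g/∂v = 2s - 8v - 1 = 0, so (s, v) = (-29/6, -4/3).
The Hessian has g_{ss} = -2, g_{vv} = -8, g_{sv} = 2, giving D = 12 > 0 with g_{ss} < 0, so the point is a local maximum.
g(-29/6, -4/3) = 163/12.

163/12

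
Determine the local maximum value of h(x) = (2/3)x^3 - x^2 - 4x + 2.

h'(x) = 2x^2 - 2x - 4. Setting h'(x) = 0 gives x ∈ {-1, 2}.
Since h''(x) = 4x - 2, we get h''(-1) = -6 < 0 ⇒ local maximum; h''(2) = 6 > 0 ⇒ local minimum.
So the local maximum value is h(-1) = 13/3.

13/3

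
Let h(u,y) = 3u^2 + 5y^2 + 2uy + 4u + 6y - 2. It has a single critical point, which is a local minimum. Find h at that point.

∂h/∂u = 6u + 2y + 4 = 0 and ∂h/∂y = 2u + 10y + 6 = 0, so (u, y) = (-1/2, -1/2).
The Hessian has h_{uu} = 6, h_{yy} = 10, h_{uy} = 2, giving D = 56 > 0 with h_{uu} > 0, so the point is a local minimum.
h(-1/2, -1/2) = -9/2.

-9/2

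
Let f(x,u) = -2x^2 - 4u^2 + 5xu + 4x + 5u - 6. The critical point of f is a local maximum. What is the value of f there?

∂f/∂x = -4x + 5u + 4 = 0 and ∂f/∂u = 5x - 8u + 5 = 0, so (x, u) = (57/7, 40/7).
The Hessian has f_{xx} = -4, f_{uu} = -8, f_{xu} = 5, giving D = 7 > 0 with f_{xx} < 0, so the point is a local maximum.
f(57/7, 40/7) = 172/7.

172/7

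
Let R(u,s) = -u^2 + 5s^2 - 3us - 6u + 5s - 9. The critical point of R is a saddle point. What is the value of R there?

∂R/∂u = -2u - 3s - 6 = 0 and ∂R/∂s = -3u + 10s + 5 = 0, so (u, s) = (-45/29, -28/29).
The Hessian has R_{uu} = -2, R_{ss} = 10, R_{us} = -3, giving D = -29 < 0, so the point is a saddle point.
R(-45/29, -28/29) = -196/29.

-196/29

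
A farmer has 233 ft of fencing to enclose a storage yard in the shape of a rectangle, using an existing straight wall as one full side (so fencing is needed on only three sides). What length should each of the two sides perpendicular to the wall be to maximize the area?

233/4

Let the sides perpendicular to the wall have length x and the parallel side y, so 2x + y = 233 and the area is A = xy = x(233 − 2x).
A'(x) = 233 − 4x = 0 gives x = 233/4, and A''(x) = −4 < 0 confirms a maximum.
Then y = 233 − 2·233/4 = 233/2 and A = 54289/8.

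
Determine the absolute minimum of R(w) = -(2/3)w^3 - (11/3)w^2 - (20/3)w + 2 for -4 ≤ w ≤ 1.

R'(w) = -2w^2 - (22/3)w - 20/3, which vanishes at w = -2 and w = -5/3.
Compare values at every candidate in [-4, 1]: R(-4) = 38/3; R(-2) = 6; R(-5/3) = 487/81; R(1) = -9.
Hence the absolute minimum is -9 at w = 1.

-9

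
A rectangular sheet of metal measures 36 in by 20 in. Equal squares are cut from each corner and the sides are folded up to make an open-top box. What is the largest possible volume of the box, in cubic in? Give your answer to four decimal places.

1345.0080

With cut size x, the volume is V(x) = x(36 − 2x)(20 − 2x) for 0 < x < 10.
V'(x) = 12x^2 − 224x + 720. Setting V'(x) = 0 gives x ≈ 4.1265 (the root in (0, 10)).
V''(x) = 24x − 224 is negative there, so this is the maximum; V ≈ 1345.0080.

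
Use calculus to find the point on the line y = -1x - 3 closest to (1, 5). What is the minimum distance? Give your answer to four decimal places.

Minimize D(x)^2 = (x - 1)^2 + (-x - 8)^2.
d/dx[D^2] = 2(x - 1) + 2·(-1)·(-x - 8) = 0 ⇒ x = -7/2.
Then y = 1/2 and the distance is √(81/2) ≈ 6.3640.

6.3640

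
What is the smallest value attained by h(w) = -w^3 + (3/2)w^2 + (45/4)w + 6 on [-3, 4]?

The derivative is -3w^2 + 3w + 45/4, which vanishes at w = -3/2 and w = 5/2.
Candidates: h(-3) = 51/4; h(-3/2) = -33/8; h(5/2) = 223/8; h(4) = 11.
So the minimum is h(-3/2) = -33/8.

-33/8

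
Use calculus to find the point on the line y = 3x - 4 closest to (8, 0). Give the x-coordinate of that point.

2

Minimize D(x)^2 = (x - 8)^2 + (3x - 4)^2.
d/dx[D^2] = 2(x - 8) + 2·3·(3x - 4) = 0 ⇒ x = 2.
Then y = 2 and the distance is √(40) ≈ 6.3246.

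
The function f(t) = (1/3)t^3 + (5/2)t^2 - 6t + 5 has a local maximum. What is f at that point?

f'(t) = t^2 + 5t - 6. Setting f'(t) = 0 gives t ∈ {-6, 1}.
Since f''(t) = 2t + 5, we get f''(-6) = -7 < 0 ⇒ local maximum; f''(1) = 7 > 0 ⇒ local minimum.
So the local maximum value is f(-6) = 59.

59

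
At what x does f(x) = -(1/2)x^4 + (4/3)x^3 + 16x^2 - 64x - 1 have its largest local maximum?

-4

Critical points: f'(x) = -2x^3 + 4x^2 + 32x - 64 vanishes at x = -4, 2, 4.
Since f''(x) = -6x^2 + 8x + 32, we get f''(-4) = -96 < 0 ⇒ local maximum; f''(2) = 24 > 0 ⇒ local minimum; f''(4) = -32 < 0 ⇒ local maximum.
The largest local maximum is f(-4) = 893/3.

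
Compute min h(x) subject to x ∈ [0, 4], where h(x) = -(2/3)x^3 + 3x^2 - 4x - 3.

-41/3

Differentiating, h'(x) = -2x^2 + 6x - 4; which vanishes at x = 1 and x = 2.
Evaluating at the critical points and endpoints: h(0) = -3, h(1) = -14/3, h(2) = -13/3, h(4) = -41/3.
So the minimum is h(4) = -41/3.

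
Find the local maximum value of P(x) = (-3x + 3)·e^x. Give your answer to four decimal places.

P'(x) = (-3)·e^x + (-3x + 3)·1·e^x = (-3x)·e^x. Since e^x > 0, the only critical point is x = 0.
P''(0) has the same sign as -3 < 0, so this is a local maximum.
P(0) = (3)·e^(0) ≈ 3.0000.

3.0000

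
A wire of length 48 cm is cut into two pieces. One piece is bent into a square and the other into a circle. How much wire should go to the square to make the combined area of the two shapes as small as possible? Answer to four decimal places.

Let x be the length used for the square. Square side x/4; circle radius (48−x)/(2π).
A(x) = (x/4)² + π·((48−x)/(2π))² = x²/16 + (48−x)²/(4π) for 0 ≤ x ≤ 48. A'(x) = x/8 − (48−x)/(2π) = 0 gives x = 4·48/(π+4) ≈ 26.8848.
A'' = 1/8 + 1/(2π) > 0, so this gives the minimum combined area; x ≈ 26.8848 cm to the square.

26.8848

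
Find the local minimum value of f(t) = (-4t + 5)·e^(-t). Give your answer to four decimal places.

Differentiating with the product rule gives f'(t) = (4t - 9)·e^(-t). Since e^(-t) > 0, the only critical point is t = 9/4.
f''(9/4) has the same sign as 4 > 0, so this is a local minimum.
f(9/4) = (-4)·e^(-9/4) ≈ -0.4216.

-0.4216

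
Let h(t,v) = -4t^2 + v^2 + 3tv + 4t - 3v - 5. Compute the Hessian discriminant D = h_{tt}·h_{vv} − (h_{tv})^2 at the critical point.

∂h/∂t = -8t + 3v + 4 = 0 and ∂h/∂v = 3t + 2v - 3 = 0, so (t, v) = (17/25, 12/25).
The Hessian has h_{tt} = -8, h_{vv} = 2, h_{tv} = 3, giving D = -25 < 0, so the point is a saddle point.
D = (-8)·(2) − (3)^2 = -25.

-25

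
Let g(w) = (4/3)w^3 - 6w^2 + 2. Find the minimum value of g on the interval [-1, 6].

-16

g'(w) = 4w^2 - 12w, which vanishes at w = 0 and w = 3.
Compare values at every candidate in [-1, 6]: g(-1) = -16/3, g(0) = 2, g(3) = -16, g(6) = 74.
So the minimum is g(3) = -16.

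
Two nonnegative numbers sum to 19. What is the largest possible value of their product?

With x + y = 19, the product is P(x) = x(19 − x).
P'(x) = 19 − 2x = 0 gives x = 19/2; P'' = −2 < 0, so this is the maximum.
P = 19/2·19/2 = 361/4.

361/4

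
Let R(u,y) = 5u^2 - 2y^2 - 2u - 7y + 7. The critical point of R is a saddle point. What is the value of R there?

∂R/∂u = 10u - 2 = 0 and ∂R/∂y = -4y - 7 = 0, so (u, y) = (1/5, -7/4).
The Hessian has R_{uu} = 10, R_{yy} = -4, R_{uy} = 0, giving D = -40 < 0, so the point is a saddle point.
R(1/5, -7/4) = 517/40.

517/40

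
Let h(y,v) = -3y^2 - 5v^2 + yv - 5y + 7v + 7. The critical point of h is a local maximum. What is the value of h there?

∂h/∂y = -6y + v - 5 = 0 and ∂h/∂v = y - 10v + 7 = 0, so (y, v) = (-43/59, 37/59).
The Hessian has h_{yy} = -6, h_{vv} = -10, h_{yv} = 1, giving D = 59 > 0 with h_{yy} < 0, so the point is a local maximum.
h(-43/59, 37/59) = 650/59.

650/59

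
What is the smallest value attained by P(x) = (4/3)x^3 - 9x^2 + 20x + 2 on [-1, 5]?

Differentiating, P'(x) = 4x^2 - 18x + 20; which vanishes at x = 2 and x = 5/2.
Evaluating at the critical points and endpoints: P(-1) = -85/3,  P(2) = 50/3,  P(5/2) = 199/12,  P(5) = 131/3.
So the minimum is P(-1) = -85/3.

-85/3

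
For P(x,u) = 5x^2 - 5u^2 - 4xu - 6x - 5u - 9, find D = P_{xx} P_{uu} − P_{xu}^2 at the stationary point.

-116

∂P/∂x = 10x - 4u - 6 = 0 and ∂P/∂u = -4x - 10u - 5 = 0, so (x, u) = (10/29, -37/58).
The Hessian has P_{xx} = 10, P_{uu} = -10, P_{xu} = -4, giving D = -116 < 0, so the point is a saddle point.
D = (10)·(-10) − (-4)^2 = -116.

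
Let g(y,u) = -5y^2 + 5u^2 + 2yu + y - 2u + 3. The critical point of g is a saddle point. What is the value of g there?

∂g/∂y = -10y + 2u + 1 = 0 and ∂g/∂u = 2y + 10u - 2 = 0, so (y, u) = (7/52, 9/52).
The Hessian has g_{yy} = -10, g_{uu} = 10, g_{yu} = 2, giving D = -104 < 0, so the point is a saddle point.
g(7/52, 9/52) = 301/104.

301/104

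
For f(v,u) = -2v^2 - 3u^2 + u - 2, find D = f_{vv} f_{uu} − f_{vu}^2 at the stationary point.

24

∂f/∂v = -4v = 0 and ∂f/∂u = -6u + 1 = 0, so (v, u) = (0, 1/6).
The Hessian has f_{vv} = -4, f_{uu} = -6, f_{vu} = 0, giving D = 24 > 0 with f_{vv} < 0, so the point is a local maximum.
D = (-4)·(-6) − (0)^2 = 24.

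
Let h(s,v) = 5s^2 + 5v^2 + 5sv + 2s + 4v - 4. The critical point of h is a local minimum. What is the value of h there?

-24/5

∂h/∂s = 10s + 5v + 2 = 0 and ∂h/∂v = 5s + 10v + 4 = 0, so (s, v) = (0, -2/5).
The Hessian has h_{ss} = 10, h_{vv} = 10, h_{sv} = 5, giving D = 75 > 0 with h_{ss} > 0, so the point is a local minimum.
h(0, -2/5) = -24/5.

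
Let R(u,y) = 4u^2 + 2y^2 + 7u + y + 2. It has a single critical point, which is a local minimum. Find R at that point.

∂R/∂u = 8u + 7 = 0 and ∂R/∂y = 4y + 1 = 0, so (u, y) = (-7/8, -1/4).
The Hessian has R_{uu} = 8, R_{yy} = 4, R_{uy} = 0, giving D = 32 > 0 with R_{uu} > 0, so the point is a local minimum.
R(-7/8, -1/4) = -19/16.

-19/16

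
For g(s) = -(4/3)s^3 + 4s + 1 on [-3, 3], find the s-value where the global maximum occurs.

Differentiating, g'(s) = -4s^2 + 4; which vanishes at s = -1 and s = 1.
Candidates: g(-3) = 25; g(-1) = -5/3; g(1) = 11/3; g(3) = -23.
So the maximum is g(-3) = 25.

-3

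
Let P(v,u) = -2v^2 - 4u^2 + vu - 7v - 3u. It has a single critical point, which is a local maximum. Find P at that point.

∂P/∂v = -4v + u - 7 = 0 and ∂P/∂u = v - 8u - 3 = 0, so (v, u) = (-59/31, -19/31).
The Hessian has P_{vv} = -4, P_{uu} = -8, P_{vu} = 1, giving D = 31 > 0 with P_{vv} < 0, so the point is a local maximum.
P(-59/31, -19/31) = 235/31.

235/31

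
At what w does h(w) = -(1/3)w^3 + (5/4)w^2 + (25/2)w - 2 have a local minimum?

h'(w) = -w^2 + (5/2)w + 25/2. Setting h'(w) = 0 gives w ∈ {-5/2, 5}.
Since h''(w) = -2w + 5/2, we get h''(-5/2) = 15/2 > 0 ⇒ local minimum; h''(5) = -15/2 < 0 ⇒ local maximum.
Thus h has its local minimum at w = -5/2, with value -971/48.

-5/2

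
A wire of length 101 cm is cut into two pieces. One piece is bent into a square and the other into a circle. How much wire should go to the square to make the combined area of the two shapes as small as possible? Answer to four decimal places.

Let x be the length used for the square. Square side x/4; circle radius (101−x)/(2π).
A(x) = (x/4)² + π·((101−x)/(2π))² = x²/16 + (101−x)²/(4π) for 0 ≤ x ≤ 101. A'(x) = x/8 − (101−x)/(2π) = 0 gives x = 4·101/(π+4) ≈ 56.5700.
A'' = 1/8 + 1/(2π) > 0, so this gives the minimum combined area; x ≈ 56.5700 cm to the square.

56.5700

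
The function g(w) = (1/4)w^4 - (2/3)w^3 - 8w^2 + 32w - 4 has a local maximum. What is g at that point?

80/3

g'(w) = w^3 - 2w^2 - 16w + 32. Setting g'(w) = 0 gives w ∈ {-4, 2, 4}.
g''(w) = 3w^2 - 4w - 16. g''(-4) = 48 > 0 ⇒ local minimum; g''(2) = -12 < 0 ⇒ local maximum; g''(4) = 16 > 0 ⇒ local minimum.
The local maximum is g(2) = 80/3.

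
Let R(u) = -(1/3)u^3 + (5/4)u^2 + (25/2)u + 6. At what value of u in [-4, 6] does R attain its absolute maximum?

5

R'(u) = -u^2 + (5/2)u + 25/2, which vanishes at u = -5/2 and u = 5.
Evaluating at the critical points and endpoints: R(-4) = -8/3,  R(-5/2) = -587/48,  R(5) = 697/12,  R(6) = 54.
The maximum over the interval is 697/12, attained at u = 5.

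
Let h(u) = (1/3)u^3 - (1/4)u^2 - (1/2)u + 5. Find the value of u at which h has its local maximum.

-1/2

Critical points: h'(u) = u^2 - (1/2)u - 1/2 vanishes at u = -1/2, 1.
h''(u) = 2u - 1/2. h''(-1/2) = -3/2 < 0 ⇒ local maximum; h''(1) = 3/2 > 0 ⇒ local minimum.
So the local maximum value is h(-1/2) = 247/48.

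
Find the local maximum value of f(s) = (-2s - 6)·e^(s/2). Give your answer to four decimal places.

f'(s) = (-2)·e^(s/2) + (-2s - 6)·(1/2)·e^(s/2) = (-s - 5)·e^(s/2). Since e^(s/2) > 0, the only critical point is s = -5.
f''(-5) has the same sign as -1 < 0, so this is a local maximum.
f(-5) = (4)·e^(-5/2) ≈ 0.3283.

0.3283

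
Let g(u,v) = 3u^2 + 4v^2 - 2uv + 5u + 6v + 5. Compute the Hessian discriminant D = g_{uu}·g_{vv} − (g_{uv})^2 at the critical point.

44

∂g/∂u = 6u - 2v + 5 = 0 and ∂g/∂v = -2u + 8v + 6 = 0, so (u, v) = (-13/11, -23/22).
The Hessian has g_{uu} = 6, g_{vv} = 8, g_{uv} = -2, giving D = 44 > 0 with g_{uu} > 0, so the point is a local minimum.
D = (6)·(8) − (-2)^2 = 44.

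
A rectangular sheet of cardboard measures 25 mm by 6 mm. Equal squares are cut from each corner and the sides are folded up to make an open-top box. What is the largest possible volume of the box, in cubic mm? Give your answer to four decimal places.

99.4560

With cut size x, the volume is V(x) = x(25 − 2x)(6 − 2x) for 0 < x < 3.
V'(x) = 12x^2 − 124x + 150. Setting V'(x) = 0 gives x ≈ 1.3991 (the root in (0, 3)).
V''(x) = 24x − 124 is negative there, so this is the maximum; V ≈ 99.4560.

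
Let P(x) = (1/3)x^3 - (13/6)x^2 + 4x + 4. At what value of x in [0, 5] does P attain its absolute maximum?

The derivative is x^2 - (13/3)x + 4, which vanishes at x = 4/3 and x = 3.
Compare values at every candidate in [0, 5]: P(0) = 4,  P(4/3) = 508/81,  P(3) = 11/2,  P(5) = 23/2.
Hence the absolute maximum is 23/2 at x = 5.

5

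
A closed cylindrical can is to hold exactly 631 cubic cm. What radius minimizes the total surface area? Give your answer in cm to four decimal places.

With radius r and height h, πr²h = 631 so h = 631/(πr²), and S(r) = 2πr² + 2πrh = 2πr² + 2·631/r.
S'(r) = 4πr − 2·631/r² = 0 ⇒ r³ = 631/(2π), so r ≈ 4.6482 and h = 2r ≈ 9.2964.
S''(r) = 4π + 4·631/r³ > 0, so this is the minimum; S ≈ 407.2560.

4.6482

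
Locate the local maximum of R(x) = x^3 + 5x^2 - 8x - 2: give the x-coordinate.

-4

R'(x) = 3x^2 + 10x - 8 = 0 at x = -4, 2/3.
Second-derivative test with R''(x) = 6x + 10: R''(-4) = -14 < 0 ⇒ local maximum; R''(2/3) = 14 > 0 ⇒ local minimum.
So the local maximum value is R(-4) = 46.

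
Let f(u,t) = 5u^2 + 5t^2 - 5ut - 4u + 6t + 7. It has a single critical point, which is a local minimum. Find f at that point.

77/15

∂f/∂u = 10u - 5t - 4 = 0 and ∂f/∂t = -5u + 10t + 6 = 0, so (u, t) = (2/15, -8/15).
The Hessian has f_{uu} = 10, f_{tt} = 10, f_{ut} = -5, giving D = 75 > 0 with f_{uu} > 0, so the point is a local minimum.
f(2/15, -8/15) = 77/15.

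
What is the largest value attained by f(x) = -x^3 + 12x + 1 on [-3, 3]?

The derivative is -3x^2 + 12, which vanishes at x = -2 and x = 2.
Candidates: f(-3) = -8,  f(-2) = -15,  f(2) = 17,  f(3) = 10.
So the maximum is f(2) = 17.

17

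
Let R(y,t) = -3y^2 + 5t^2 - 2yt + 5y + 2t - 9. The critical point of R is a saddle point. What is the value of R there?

-443/64

∂R/∂y = -6y - 2t + 5 = 0 and ∂R/∂t = -2y + 10t + 2 = 0, so (y, t) = (27/32, -1/32).
The Hessian has R_{yy} = -6, R_{tt} = 10, R_{yt} = -2, giving D = -64 < 0, so the point is a saddle point.
R(27/32, -1/32) = -443/64.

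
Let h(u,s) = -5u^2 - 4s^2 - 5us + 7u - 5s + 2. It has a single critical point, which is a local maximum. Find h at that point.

∂h/∂u = -10u - 5s + 7 = 0 and ∂h/∂s = -5u - 8s - 5 = 0, so (u, s) = (81/55, -17/11).
The Hessian has h_{uu} = -10, h_{ss} = -8, h_{us} = -5, giving D = 55 > 0 with h_{uu} < 0, so the point is a local maximum.
h(81/55, -17/11) = 606/55.

606/55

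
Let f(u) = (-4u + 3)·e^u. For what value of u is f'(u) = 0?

Differentiating with the product rule gives f'(u) = (-4u - 1)·e^u. Since e^u > 0, the only critical point is u = -1/4.
f''(-1/4) has the same sign as -4 < 0, so this is a local maximum.
f(-1/4) = (4)·e^(-1/4) ≈ 3.1152.

-1/4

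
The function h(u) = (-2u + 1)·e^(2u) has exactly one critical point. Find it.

0

By the product rule, h'(u) = (-4u)·e^(2u). Since e^(2u) > 0, the only critical point is u = 0.
h''(0) has the same sign as -4 < 0, so this is a local maximum.
h(0) = (1)·e^(0) ≈ 1.0000.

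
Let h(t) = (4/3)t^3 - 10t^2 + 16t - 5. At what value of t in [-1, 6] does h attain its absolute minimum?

h'(t) = 4t^2 - 20t + 16, which vanishes at t = 1 and t = 4.
Evaluating at the critical points and endpoints: h(-1) = -97/3; h(1) = 7/3; h(4) = -47/3; h(6) = 19.
The minimum over the interval is -97/3, attained at t = -1.

-1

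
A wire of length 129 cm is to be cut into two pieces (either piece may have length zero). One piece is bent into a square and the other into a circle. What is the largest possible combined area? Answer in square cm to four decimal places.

Let x be the length used for the square. Square side x/4; circle radius (129−x)/(2π).
A(x) = (x/4)² + π·((129−x)/(2π))² = x²/16 + (129−x)²/(4π) for 0 ≤ x ≤ 129. A'(x) = x/8 − (129−x)/(2π) = 0 gives x = 4·129/(π+4) ≈ 72.2528.
A'' > 0, so the interior critical point is a minimum; the maximum is at an endpoint. A(0) = 1324.2487 and A(129) = 1040.0625, so the largest area is 1324.2487.

1324.2487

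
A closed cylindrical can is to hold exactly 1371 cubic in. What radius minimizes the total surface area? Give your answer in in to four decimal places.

6.0203

With radius r and height h, πr²h = 1371 so h = 1371/(πr²), and S(r) = 2πr² + 2πrh = 2πr² + 2·1371/r.
S'(r) = 4πr − 2·1371/r² = 0 ⇒ r³ = 1371/(2π), so r ≈ 6.0203 and h = 2r ≈ 12.0406.
S''(r) = 4π + 4·1371/r³ > 0, so this is the minimum; S ≈ 683.1869.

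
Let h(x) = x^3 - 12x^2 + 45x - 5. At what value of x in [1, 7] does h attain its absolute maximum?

h'(x) = 3x^2 - 24x + 45, which vanishes at x = 3 and x = 5.
Candidates: h(1) = 29, h(3) = 49, h(5) = 45, h(7) = 65.
Hence the absolute maximum is 65 at x = 7.

7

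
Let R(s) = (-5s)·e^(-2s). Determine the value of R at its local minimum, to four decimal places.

By the product rule, R'(s) = (10s - 5)·e^(-2s). Since e^(-2s) > 0, the only critical point is s = 1/2.
R''(1/2) has the same sign as 10 > 0, so this is a local minimum.
R(1/2) = (-5/2)·e^(-1) ≈ -0.9197.

-0.9197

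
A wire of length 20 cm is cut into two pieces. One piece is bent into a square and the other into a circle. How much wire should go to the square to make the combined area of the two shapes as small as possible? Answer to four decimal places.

Let x be the length used for the square. Square side x/4; circle radius (20−x)/(2π).
A(x) = (x/4)² + π·((20−x)/(2π))² = x²/16 + (20−x)²/(4π) for 0 ≤ x ≤ 20. A'(x) = x/8 − (20−x)/(2π) = 0 gives x = 4·20/(π+4) ≈ 11.2020.
A'' = 1/8 + 1/(2π) > 0, so this gives the minimum combined area; x ≈ 11.2020 cm to the square.

11.2020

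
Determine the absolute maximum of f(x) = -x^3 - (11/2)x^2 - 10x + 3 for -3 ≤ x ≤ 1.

21/2

The derivative is -3x^2 - 11x - 10, which vanishes at x = -2 and x = -5/3.
Candidates: f(-3) = 21/2; f(-2) = 9; f(-5/3) = 487/54; f(1) = -27/2.
The maximum over the interval is 21/2, attained at x = -3.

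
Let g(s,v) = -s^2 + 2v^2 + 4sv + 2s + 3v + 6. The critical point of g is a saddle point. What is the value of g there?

119/24

∂g/∂s = -2s + 4v + 2 = 0 and ∂g/∂v = 4s + 4v + 3 = 0, so (s, v) = (-1/6, -7/12).
The Hessian has g_{ss} = -2, g_{vv} = 4, g_{sv} = 4, giving D = -24 < 0, so the point is a saddle point.
g(-1/6, -7/12) = 119/24.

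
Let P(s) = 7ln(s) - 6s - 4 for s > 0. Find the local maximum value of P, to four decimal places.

-9.9209

P'(s) = 7/s − 6 = 0 gives s = 7/6.
P''(s) = -7/s², which is negative for s > 0, so this is a local maximum.
P(7/6) = 7·ln(7/6) - 7 - 4 ≈ -9.9209.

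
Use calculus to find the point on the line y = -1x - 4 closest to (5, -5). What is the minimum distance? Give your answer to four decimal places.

Minimize D(x)^2 = (x - 5)^2 + (-x + 1)^2.
d/dx[D^2] = 2(x - 5) + 2·(-1)·(-x + 1) = 0 ⇒ x = 3.
Then y = -7 and the distance is √(8) ≈ 2.8284.

2.8284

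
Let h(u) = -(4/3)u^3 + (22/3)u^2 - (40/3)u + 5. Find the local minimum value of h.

h'(u) = -4u^2 + (44/3)u - 40/3. Setting h'(u) = 0 gives u ∈ {5/3, 2}.
h''(u) = -8u + 44/3. h''(5/3) = 4/3 > 0 ⇒ local minimum; h''(2) = -4/3 < 0 ⇒ local maximum.
The local minimum is h(5/3) = -245/81.

-245/81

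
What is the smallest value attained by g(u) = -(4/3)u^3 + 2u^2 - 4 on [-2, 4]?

g'(u) = -4u^2 + 4u, which vanishes at u = 0 and u = 1.
Candidates: g(-2) = 44/3; g(0) = -4; g(1) = -10/3; g(4) = -172/3.
Hence the absolute minimum is -172/3 at u = 4.

-172/3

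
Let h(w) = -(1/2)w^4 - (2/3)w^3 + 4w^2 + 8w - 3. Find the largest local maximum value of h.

h'(w) = -2w^3 - 2w^2 + 8w + 8 = 0 at w = -2, -1, 2.
Since h''(w) = -6w^2 - 4w + 8, we get h''(-2) = -8 < 0 ⇒ local maximum; h''(-1) = 6 > 0 ⇒ local minimum; h''(2) = -24 < 0 ⇒ local maximum.
Thus h has its largest local maximum at w = 2, with value 47/3.

47/3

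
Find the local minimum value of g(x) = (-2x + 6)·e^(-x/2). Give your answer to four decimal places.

g'(x) = (-2)·e^(-x/2) + (-2x + 6)·(-1/2)·e^(-x/2) = (x - 5)·e^(-x/2). Since e^(-x/2) > 0, the only critical point is x = 5.
g''(5) has the same sign as 1 > 0, so this is a local minimum.
g(5) = (-4)·e^(-5/2) ≈ -0.3283.

-0.3283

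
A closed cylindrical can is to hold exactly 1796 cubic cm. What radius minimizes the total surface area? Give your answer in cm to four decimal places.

With radius r and height h, πr²h = 1796 so h = 1796/(πr²), and S(r) = 2πr² + 2πrh = 2πr² + 2·1796/r.
S'(r) = 4πr − 2·1796/r² = 0 ⇒ r³ = 1796/(2π), so r ≈ 6.5873 and h = 2r ≈ 13.1746.
S''(r) = 4π + 4·1796/r³ > 0, so this is the minimum; S ≈ 817.9349.

6.5873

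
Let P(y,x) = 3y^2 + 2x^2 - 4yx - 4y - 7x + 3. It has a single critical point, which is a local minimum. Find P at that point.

∂P/∂y = 6y - 4x - 4 = 0 and ∂P/∂x = -4y + 4x - 7 = 0, so (y, x) = (11/2, 29/4).
The Hessian has P_{yy} = 6, P_{xx} = 4, P_{yx} = -4, giving D = 8 > 0 with P_{yy} > 0, so the point is a local minimum.
P(11/2, 29/4) = -267/8.

-267/8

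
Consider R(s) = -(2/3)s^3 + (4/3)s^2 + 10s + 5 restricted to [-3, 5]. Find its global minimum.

-395/81

The derivative is -2s^2 + (8/3)s + 10, which vanishes at s = -5/3 and s = 3.
Compare values at every candidate in [-3, 5]: R(-3) = 5, R(-5/3) = -395/81, R(3) = 29, R(5) = 5.
Hence the absolute minimum is -395/81 at s = -5/3.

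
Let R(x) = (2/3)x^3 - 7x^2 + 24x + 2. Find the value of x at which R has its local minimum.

R'(x) = 2x^2 - 14x + 24. Setting R'(x) = 0 gives x ∈ {3, 4}.
Since R''(x) = 4x - 14, we get R''(3) = -2 < 0 ⇒ local maximum; R''(4) = 2 > 0 ⇒ local minimum.
So the local minimum value is R(4) = 86/3.

4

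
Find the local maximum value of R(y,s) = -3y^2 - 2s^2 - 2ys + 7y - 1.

39/10

∂R/∂y = -6y - 2s + 7 = 0 and ∂R/∂s = -2y - 4s = 0, so (y, s) = (7/5, -7/10).
The Hessian has R_{yy} = -6, R_{ss} = -4, R_{ys} = -2, giving D = 20 > 0 with R_{yy} < 0, so the point is a local maximum.
R(7/5, -7/10) = 39/10.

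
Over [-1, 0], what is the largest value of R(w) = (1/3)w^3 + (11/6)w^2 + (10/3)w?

The derivative is w^2 + (11/3)w + 10/3, which has no zeros in [-1, 0].
Compare values at every candidate in [-1, 0]: R(-1) = -11/6,  R(0) = 0.
Hence the absolute maximum is 0 at w = 0.

0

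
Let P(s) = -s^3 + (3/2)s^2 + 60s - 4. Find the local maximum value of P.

417/2

P'(s) = -3s^2 + 3s + 60. Setting P'(s) = 0 gives s ∈ {-4, 5}.
Since P''(s) = -6s + 3, we get P''(-4) = 27 > 0 ⇒ local minimum; P''(5) = -27 < 0 ⇒ local maximum.
Thus P has its local maximum at s = 5, with value 417/2.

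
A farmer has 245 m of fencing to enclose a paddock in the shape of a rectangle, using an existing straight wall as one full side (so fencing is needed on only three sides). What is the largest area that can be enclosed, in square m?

Let the sides perpendicular to the wall have length x and the parallel side y, so 2x + y = 245 and the area is A = xy = x(245 − 2x).
A'(x) = 245 − 4x = 0 gives x = 245/4, and A''(x) = −4 < 0 confirms a maximum.
Then y = 245 − 2·245/4 = 245/2 and A = 60025/8.

60025/8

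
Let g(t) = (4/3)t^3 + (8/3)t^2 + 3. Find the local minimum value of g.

g'(t) = 4t^2 + (16/3)t = 0 at t = -4/3, 0.
g''(t) = 8t + 16/3. g''(-4/3) = -16/3 < 0 ⇒ local maximum; g''(0) = 16/3 > 0 ⇒ local minimum.
The local minimum is g(0) = 3.

3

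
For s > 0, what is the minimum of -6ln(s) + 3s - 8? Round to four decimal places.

-6.1589

R'(s) = -6/s + 3 = 0 gives s = 2.
R''(s) = 6/s², which is positive for s > 0, so this is a local minimum.
R(2) = -6·ln(2) + 6 - 8 ≈ -6.1589.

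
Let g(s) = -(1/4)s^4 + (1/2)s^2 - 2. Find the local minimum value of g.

g'(s) = -s^3 + s = 0 at s = -1, 0, 1.
Since g''(s) = -3s^2 + 1, we get g''(-1) = -2 < 0 ⇒ local maximum; g''(0) = 1 > 0 ⇒ local minimum; g''(1) = -2 < 0 ⇒ local maximum.
Thus g has its local minimum at s = 0, with value -2.

-2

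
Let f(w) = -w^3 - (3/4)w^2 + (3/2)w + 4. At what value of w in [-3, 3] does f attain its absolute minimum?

The derivative is -3w^2 - (3/2)w + 3/2, which vanishes at w = -1 and w = 1/2.
Candidates: f(-3) = 79/4; f(-1) = 11/4; f(1/2) = 71/16; f(3) = -101/4.
The minimum over the interval is -101/4, attained at w = 3.

3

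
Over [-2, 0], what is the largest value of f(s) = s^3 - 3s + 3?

Differentiating, f'(s) = 3s^2 - 3; whose only zero in [-2, 0] is s = -1.
Candidates: f(-2) = 1,  f(-1) = 5,  f(0) = 3.
Hence the absolute maximum is 5 at s = -1.

5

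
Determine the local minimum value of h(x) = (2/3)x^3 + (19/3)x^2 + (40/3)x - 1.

-737/81

h'(x) = 2x^2 + (38/3)x + 40/3 = 0 at x = -5, -4/3.
Second-derivative test with h''(x) = 4x + 38/3: h''(-5) = -22/3 < 0 ⇒ local maximum; h''(-4/3) = 22/3 > 0 ⇒ local minimum.
The local minimum is h(-4/3) = -737/81.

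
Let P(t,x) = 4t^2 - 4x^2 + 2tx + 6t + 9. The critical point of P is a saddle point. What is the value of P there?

∂P/∂t = 8t + 2x + 6 = 0 and ∂P/∂x = 2t - 8x = 0, so (t, x) = (-12/17, -3/17).
The Hessian has P_{tt} = 8, P_{xx} = -8, P_{tx} = 2, giving D = -68 < 0, so the point is a saddle point.
P(-12/17, -3/17) = 117/17.

117/17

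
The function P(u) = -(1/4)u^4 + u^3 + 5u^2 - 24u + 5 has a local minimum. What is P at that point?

P'(u) = -u^3 + 3u^2 + 10u - 24. Setting P'(u) = 0 gives u ∈ {-3, 2, 4}.
P''(u) = -3u^2 + 6u + 10. P''(-3) = -35 < 0 ⇒ local maximum; P''(2) = 10 > 0 ⇒ local minimum; P''(4) = -14 < 0 ⇒ local maximum.
The local minimum is P(2) = -19.

-19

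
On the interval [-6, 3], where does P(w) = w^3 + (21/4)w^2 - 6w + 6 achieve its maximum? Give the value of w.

Differentiating, P'(w) = 3w^2 + (21/2)w - 6; which vanishes at w = -4 and w = 1/2.
Compare values at every candidate in [-6, 3]: P(-6) = 15, P(-4) = 50, P(1/2) = 71/16, P(3) = 249/4.
So the maximum is P(3) = 249/4.

3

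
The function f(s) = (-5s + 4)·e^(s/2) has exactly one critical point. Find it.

Differentiating with the product rule gives f'(s) = (-(5/2)s - 3)·e^(s/2). Since e^(s/2) > 0, the only critical point is s = -6/5.
f''(-6/5) has the same sign as -5/2 < 0, so this is a local maximum.
f(-6/5) = (10)·e^(-3/5) ≈ 5.4881.

-6/5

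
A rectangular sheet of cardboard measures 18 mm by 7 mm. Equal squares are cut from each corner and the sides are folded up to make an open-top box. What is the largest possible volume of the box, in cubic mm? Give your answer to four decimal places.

90.0707

With cut size x, the volume is V(x) = x(18 − 2x)(7 − 2x) for 0 < x < 3.5.
V'(x) = 12x^2 − 100x + 126. Setting V'(x) = 0 gives x ≈ 1.5473 (the root in (0, 3.5)).
V''(x) = 24x − 100 is negative there, so this is the maximum; V ≈ 90.0707.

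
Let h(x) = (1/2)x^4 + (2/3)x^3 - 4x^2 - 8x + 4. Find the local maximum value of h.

h'(x) = 2x^3 + 2x^2 - 8x - 8 = 0 at x = -2, -1, 2.
h''(x) = 6x^2 + 4x - 8. h''(-2) = 8 > 0 ⇒ local minimum; h''(-1) = -6 < 0 ⇒ local maximum; h''(2) = 24 > 0 ⇒ local minimum.
So the local maximum value is h(-1) = 47/6.

47/6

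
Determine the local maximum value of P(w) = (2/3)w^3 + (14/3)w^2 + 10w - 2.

Critical points: P'(w) = 2w^2 + (28/3)w + 10 vanishes at w = -3, -5/3.
Since P''(w) = 4w + 28/3, we get P''(-3) = -8/3 < 0 ⇒ local maximum; P''(-5/3) = 8/3 > 0 ⇒ local minimum.
The local maximum is P(-3) = -8.

-8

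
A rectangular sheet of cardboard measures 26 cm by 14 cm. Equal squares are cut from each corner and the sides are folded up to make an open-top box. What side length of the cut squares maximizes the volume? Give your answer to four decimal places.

With cut size x, the volume is V(x) = x(26 − 2x)(14 − 2x) for 0 < x < 7.
V'(x) = 12x^2 − 160x + 364. Setting V'(x) = 0 gives x ≈ 2.9102 (the root in (0, 7)).
V''(x) = 24x − 160 is negative there, so this is the maximum; V ≈ 480.3607.

2.9102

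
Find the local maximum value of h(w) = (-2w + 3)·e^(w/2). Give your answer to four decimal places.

3.1152

h'(w) = (-2)·e^(w/2) + (-2w + 3)·(1/2)·e^(w/2) = (-w - 1/2)·e^(w/2). Since e^(w/2) > 0, the only critical point is w = -1/2.
h''(-1/2) has the same sign as -1 < 0, so this is a local maximum.
h(-1/2) = (4)·e^(-1/4) ≈ 3.1152.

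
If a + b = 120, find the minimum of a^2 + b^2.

7200

With a + b = 120, a^2 + b^2 = a^2 + (120 − a)^2.
The derivative 2a − 2(120 − a) = 4a − 240 vanishes at a = 60; second derivative 4 > 0, a minimum.
The minimum is 2·(60)^2 = 7200.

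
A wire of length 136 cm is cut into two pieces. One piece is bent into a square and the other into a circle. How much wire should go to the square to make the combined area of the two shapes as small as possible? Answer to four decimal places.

76.1735

Let x be the length used for the square. Square side x/4; circle radius (136−x)/(2π).
A(x) = (x/4)² + π·((136−x)/(2π))² = x²/16 + (136−x)²/(4π) for 0 ≤ x ≤ 136. A'(x) = x/8 − (136−x)/(2π) = 0 gives x = 4·136/(π+4) ≈ 76.1735.
A'' = 1/8 + 1/(2π) > 0, so this gives the minimum combined area; x ≈ 76.1735 cm to the square.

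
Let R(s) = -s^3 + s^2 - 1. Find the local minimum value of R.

R'(s) = -3s^2 + 2s = 0 at s = 0, 2/3.
Since R''(s) = -6s + 2, we get R''(0) = 2 > 0 ⇒ local minimum; R''(2/3) = -2 < 0 ⇒ local maximum.
So the local minimum value is R(0) = -1.

-1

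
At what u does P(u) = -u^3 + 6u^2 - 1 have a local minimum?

0

Critical points: P'(u) = -3u^2 + 12u vanishes at u = 0, 4.
Second-derivative test with P''(u) = -6u + 12: P''(0) = 12 > 0 ⇒ local minimum; P''(4) = -12 < 0 ⇒ local maximum.
So the local minimum value is P(0) = -1.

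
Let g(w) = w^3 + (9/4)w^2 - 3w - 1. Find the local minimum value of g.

-29/16

Critical points: g'(w) = 3w^2 + (9/2)w - 3 vanishes at w = -2, 1/2.
g''(w) = 6w + 9/2. g''(-2) = -15/2 < 0 ⇒ local maximum; g''(1/2) = 15/2 > 0 ⇒ local minimum.
Thus g has its local minimum at w = 1/2, with value -29/16.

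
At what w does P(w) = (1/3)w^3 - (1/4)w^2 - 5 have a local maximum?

P'(w) = w^2 - (1/2)w = 0 at w = 0, 1/2.
Since P''(w) = 2w - 1/2, we get P''(0) = -1/2 < 0 ⇒ local maximum; P''(1/2) = 1/2 > 0 ⇒ local minimum.
The local maximum is P(0) = -5.

0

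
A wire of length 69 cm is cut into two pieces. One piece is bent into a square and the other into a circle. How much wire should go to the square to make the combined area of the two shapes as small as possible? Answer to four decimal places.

38.6468

Let x be the length used for the square. Square side x/4; circle radius (69−x)/(2π).
A(x) = (x/4)² + π·((69−x)/(2π))² = x²/16 + (69−x)²/(4π) for 0 ≤ x ≤ 69. A'(x) = x/8 − (69−x)/(2π) = 0 gives x = 4·69/(π+4) ≈ 38.6468.
A'' = 1/8 + 1/(2π) > 0, so this gives the minimum combined area; x ≈ 38.6468 cm to the square.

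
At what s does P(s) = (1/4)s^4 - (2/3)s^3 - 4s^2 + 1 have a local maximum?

P'(s) = s^3 - 2s^2 - 8s. Setting P'(s) = 0 gives s ∈ {-2, 0, 4}.
Since P''(s) = 3s^2 - 4s - 8, we get P''(-2) = 12 > 0 ⇒ local minimum; P''(0) = -8 < 0 ⇒ local maximum; P''(4) = 24 > 0 ⇒ local minimum.
The local maximum is P(0) = 1.

0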